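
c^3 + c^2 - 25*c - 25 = (c - 5)*(c + 1)*(c + 5)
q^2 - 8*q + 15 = (q - 5)*(q - 3)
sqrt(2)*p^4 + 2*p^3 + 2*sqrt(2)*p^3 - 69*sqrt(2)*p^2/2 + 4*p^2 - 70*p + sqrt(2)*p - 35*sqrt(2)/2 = (p - 5)*(p + 7)*(p + sqrt(2)/2)*(sqrt(2)*p + 1)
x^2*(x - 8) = x^3 - 8*x^2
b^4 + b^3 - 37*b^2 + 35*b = b*(b - 5)*(b - 1)*(b + 7)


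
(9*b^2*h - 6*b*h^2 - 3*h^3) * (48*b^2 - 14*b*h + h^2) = 432*b^4*h - 414*b^3*h^2 - 51*b^2*h^3 + 36*b*h^4 - 3*h^5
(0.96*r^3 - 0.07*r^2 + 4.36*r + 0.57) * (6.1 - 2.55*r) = -2.448*r^4 + 6.0345*r^3 - 11.545*r^2 + 25.1425*r + 3.477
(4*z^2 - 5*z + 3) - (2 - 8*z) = 4*z^2 + 3*z + 1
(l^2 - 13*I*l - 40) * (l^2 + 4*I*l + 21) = l^4 - 9*I*l^3 + 33*l^2 - 433*I*l - 840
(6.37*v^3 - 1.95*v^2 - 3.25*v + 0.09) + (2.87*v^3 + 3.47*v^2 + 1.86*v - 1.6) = 9.24*v^3 + 1.52*v^2 - 1.39*v - 1.51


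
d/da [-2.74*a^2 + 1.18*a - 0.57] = 1.18 - 5.48*a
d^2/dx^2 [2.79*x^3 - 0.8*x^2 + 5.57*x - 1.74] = 16.74*x - 1.6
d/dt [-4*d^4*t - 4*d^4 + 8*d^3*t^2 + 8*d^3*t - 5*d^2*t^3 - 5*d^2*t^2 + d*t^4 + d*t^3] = d*(-4*d^3 + 16*d^2*t + 8*d^2 - 15*d*t^2 - 10*d*t + 4*t^3 + 3*t^2)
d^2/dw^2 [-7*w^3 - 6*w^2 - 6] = -42*w - 12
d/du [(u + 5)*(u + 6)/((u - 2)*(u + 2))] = (-11*u^2 - 68*u - 44)/(u^4 - 8*u^2 + 16)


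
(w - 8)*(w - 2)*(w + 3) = w^3 - 7*w^2 - 14*w + 48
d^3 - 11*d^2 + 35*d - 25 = (d - 5)^2*(d - 1)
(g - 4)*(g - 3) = g^2 - 7*g + 12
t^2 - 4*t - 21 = (t - 7)*(t + 3)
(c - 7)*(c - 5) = c^2 - 12*c + 35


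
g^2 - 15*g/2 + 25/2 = (g - 5)*(g - 5/2)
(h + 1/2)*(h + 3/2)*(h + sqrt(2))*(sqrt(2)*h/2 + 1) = sqrt(2)*h^4/2 + sqrt(2)*h^3 + 2*h^3 + 11*sqrt(2)*h^2/8 + 4*h^2 + 3*h/2 + 2*sqrt(2)*h + 3*sqrt(2)/4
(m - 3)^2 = m^2 - 6*m + 9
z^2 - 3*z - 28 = (z - 7)*(z + 4)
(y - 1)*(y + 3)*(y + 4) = y^3 + 6*y^2 + 5*y - 12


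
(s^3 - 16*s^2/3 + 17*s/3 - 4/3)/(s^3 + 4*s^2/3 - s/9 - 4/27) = 9*(s^2 - 5*s + 4)/(9*s^2 + 15*s + 4)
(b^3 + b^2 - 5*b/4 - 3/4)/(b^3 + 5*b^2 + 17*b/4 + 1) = (2*b^2 + b - 3)/(2*b^2 + 9*b + 4)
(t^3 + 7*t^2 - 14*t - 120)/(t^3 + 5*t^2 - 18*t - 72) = (t + 5)/(t + 3)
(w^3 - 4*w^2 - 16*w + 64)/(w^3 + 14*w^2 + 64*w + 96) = (w^2 - 8*w + 16)/(w^2 + 10*w + 24)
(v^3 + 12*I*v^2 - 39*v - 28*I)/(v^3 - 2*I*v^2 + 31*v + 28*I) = (v + 7*I)/(v - 7*I)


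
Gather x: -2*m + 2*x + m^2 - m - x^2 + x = m^2 - 3*m - x^2 + 3*x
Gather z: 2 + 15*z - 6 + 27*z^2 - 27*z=27*z^2 - 12*z - 4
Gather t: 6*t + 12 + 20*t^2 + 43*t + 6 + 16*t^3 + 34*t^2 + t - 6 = 16*t^3 + 54*t^2 + 50*t + 12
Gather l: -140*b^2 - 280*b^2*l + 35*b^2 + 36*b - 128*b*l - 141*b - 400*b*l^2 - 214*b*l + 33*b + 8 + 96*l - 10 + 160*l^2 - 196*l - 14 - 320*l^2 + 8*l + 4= -105*b^2 - 72*b + l^2*(-400*b - 160) + l*(-280*b^2 - 342*b - 92) - 12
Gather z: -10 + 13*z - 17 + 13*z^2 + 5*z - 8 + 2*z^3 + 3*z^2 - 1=2*z^3 + 16*z^2 + 18*z - 36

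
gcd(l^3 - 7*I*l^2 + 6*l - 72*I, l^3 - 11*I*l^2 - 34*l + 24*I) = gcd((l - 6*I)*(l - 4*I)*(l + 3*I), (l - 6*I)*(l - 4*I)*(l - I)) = l^2 - 10*I*l - 24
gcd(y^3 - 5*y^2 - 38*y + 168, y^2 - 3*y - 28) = y - 7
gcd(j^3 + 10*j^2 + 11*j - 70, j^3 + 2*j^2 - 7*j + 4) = 1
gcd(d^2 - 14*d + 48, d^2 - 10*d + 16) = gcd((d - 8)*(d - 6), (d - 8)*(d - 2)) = d - 8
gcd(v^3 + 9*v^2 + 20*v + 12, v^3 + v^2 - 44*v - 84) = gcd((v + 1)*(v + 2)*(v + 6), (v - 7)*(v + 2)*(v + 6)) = v^2 + 8*v + 12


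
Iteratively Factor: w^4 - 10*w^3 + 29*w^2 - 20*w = (w - 5)*(w^3 - 5*w^2 + 4*w) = w*(w - 5)*(w^2 - 5*w + 4) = w*(w - 5)*(w - 1)*(w - 4)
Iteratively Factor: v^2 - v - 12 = (v - 4)*(v + 3)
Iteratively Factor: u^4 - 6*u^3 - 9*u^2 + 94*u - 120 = (u - 5)*(u^3 - u^2 - 14*u + 24) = (u - 5)*(u + 4)*(u^2 - 5*u + 6) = (u - 5)*(u - 2)*(u + 4)*(u - 3)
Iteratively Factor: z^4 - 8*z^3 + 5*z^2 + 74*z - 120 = (z - 4)*(z^3 - 4*z^2 - 11*z + 30) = (z - 4)*(z + 3)*(z^2 - 7*z + 10) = (z - 4)*(z - 2)*(z + 3)*(z - 5)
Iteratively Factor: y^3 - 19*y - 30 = (y + 3)*(y^2 - 3*y - 10) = (y - 5)*(y + 3)*(y + 2)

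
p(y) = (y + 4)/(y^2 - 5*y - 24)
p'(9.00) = -1.09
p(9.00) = 1.08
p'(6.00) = -0.27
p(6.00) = -0.56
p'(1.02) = -0.02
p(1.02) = -0.18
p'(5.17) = -0.13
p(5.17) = -0.40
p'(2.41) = -0.03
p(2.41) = -0.21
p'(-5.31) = 0.01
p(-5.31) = -0.04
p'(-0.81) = 0.00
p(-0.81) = -0.17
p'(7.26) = -1.99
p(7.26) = -1.48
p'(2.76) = -0.04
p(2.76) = -0.22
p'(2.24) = -0.03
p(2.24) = -0.21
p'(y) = (5 - 2*y)*(y + 4)/(y^2 - 5*y - 24)^2 + 1/(y^2 - 5*y - 24)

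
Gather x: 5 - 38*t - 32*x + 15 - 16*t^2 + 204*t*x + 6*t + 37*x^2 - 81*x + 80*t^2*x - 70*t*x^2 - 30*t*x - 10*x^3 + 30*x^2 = -16*t^2 - 32*t - 10*x^3 + x^2*(67 - 70*t) + x*(80*t^2 + 174*t - 113) + 20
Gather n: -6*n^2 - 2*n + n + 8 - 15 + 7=-6*n^2 - n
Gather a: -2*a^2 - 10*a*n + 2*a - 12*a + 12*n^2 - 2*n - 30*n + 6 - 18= -2*a^2 + a*(-10*n - 10) + 12*n^2 - 32*n - 12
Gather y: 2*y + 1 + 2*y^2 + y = 2*y^2 + 3*y + 1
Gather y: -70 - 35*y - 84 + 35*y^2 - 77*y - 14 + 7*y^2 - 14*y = 42*y^2 - 126*y - 168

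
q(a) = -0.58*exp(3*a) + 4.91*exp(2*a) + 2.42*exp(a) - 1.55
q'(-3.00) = 0.14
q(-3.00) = -1.42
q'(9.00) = -925119138140.74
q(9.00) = -308265569492.67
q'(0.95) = 41.83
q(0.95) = 27.51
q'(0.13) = 12.92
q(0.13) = 6.72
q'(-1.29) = 1.37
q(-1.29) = -0.52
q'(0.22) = 14.90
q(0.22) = 7.97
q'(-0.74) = 3.20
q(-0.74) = 0.66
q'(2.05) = -204.23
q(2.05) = 41.66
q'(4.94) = -4558913.29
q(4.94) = -1487440.35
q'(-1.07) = 1.92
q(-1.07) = -0.17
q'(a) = -1.74*exp(3*a) + 9.82*exp(2*a) + 2.42*exp(a)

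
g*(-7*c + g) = -7*c*g + g^2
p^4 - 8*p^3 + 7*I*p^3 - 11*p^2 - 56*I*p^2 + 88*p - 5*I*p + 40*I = (p - 8)*(p + I)^2*(p + 5*I)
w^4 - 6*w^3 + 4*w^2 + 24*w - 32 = (w - 4)*(w - 2)^2*(w + 2)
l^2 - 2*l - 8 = (l - 4)*(l + 2)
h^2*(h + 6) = h^3 + 6*h^2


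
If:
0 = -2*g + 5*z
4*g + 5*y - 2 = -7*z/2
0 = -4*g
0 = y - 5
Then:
No Solution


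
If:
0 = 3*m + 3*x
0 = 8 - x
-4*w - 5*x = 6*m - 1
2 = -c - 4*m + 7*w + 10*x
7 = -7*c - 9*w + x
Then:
No Solution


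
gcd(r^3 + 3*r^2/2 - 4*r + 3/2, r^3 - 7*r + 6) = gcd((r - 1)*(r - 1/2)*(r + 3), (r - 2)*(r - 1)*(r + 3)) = r^2 + 2*r - 3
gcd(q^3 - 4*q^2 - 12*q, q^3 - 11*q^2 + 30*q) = q^2 - 6*q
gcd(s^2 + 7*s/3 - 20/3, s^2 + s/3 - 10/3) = s - 5/3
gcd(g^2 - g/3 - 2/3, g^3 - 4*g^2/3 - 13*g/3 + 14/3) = g - 1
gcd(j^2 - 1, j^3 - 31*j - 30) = j + 1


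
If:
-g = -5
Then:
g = 5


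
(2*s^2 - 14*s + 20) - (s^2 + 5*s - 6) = s^2 - 19*s + 26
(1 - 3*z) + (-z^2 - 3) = -z^2 - 3*z - 2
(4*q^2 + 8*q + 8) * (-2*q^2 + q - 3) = -8*q^4 - 12*q^3 - 20*q^2 - 16*q - 24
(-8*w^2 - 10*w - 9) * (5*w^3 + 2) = -40*w^5 - 50*w^4 - 45*w^3 - 16*w^2 - 20*w - 18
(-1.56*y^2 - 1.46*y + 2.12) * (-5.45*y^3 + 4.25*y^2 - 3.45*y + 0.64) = 8.502*y^5 + 1.327*y^4 - 12.377*y^3 + 13.0486*y^2 - 8.2484*y + 1.3568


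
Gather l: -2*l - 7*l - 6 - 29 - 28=-9*l - 63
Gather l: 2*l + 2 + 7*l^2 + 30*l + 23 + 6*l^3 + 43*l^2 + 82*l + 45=6*l^3 + 50*l^2 + 114*l + 70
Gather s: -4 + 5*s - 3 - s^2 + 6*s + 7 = -s^2 + 11*s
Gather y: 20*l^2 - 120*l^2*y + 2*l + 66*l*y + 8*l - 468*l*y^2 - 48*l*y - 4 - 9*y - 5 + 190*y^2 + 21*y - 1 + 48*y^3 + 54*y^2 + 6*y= 20*l^2 + 10*l + 48*y^3 + y^2*(244 - 468*l) + y*(-120*l^2 + 18*l + 18) - 10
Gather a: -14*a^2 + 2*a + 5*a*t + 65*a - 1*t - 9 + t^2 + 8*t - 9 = -14*a^2 + a*(5*t + 67) + t^2 + 7*t - 18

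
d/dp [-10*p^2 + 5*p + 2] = 5 - 20*p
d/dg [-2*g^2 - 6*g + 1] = -4*g - 6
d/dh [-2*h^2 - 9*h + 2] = -4*h - 9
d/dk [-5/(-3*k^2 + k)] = 5*(1 - 6*k)/(k^2*(3*k - 1)^2)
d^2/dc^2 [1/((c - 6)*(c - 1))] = 2*((c - 6)^2 + (c - 6)*(c - 1) + (c - 1)^2)/((c - 6)^3*(c - 1)^3)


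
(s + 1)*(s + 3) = s^2 + 4*s + 3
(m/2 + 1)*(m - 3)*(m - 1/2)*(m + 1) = m^4/2 - m^3/4 - 7*m^2/2 - 5*m/4 + 3/2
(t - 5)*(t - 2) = t^2 - 7*t + 10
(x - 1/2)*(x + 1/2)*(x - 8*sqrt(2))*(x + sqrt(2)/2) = x^4 - 15*sqrt(2)*x^3/2 - 33*x^2/4 + 15*sqrt(2)*x/8 + 2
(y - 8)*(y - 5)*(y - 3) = y^3 - 16*y^2 + 79*y - 120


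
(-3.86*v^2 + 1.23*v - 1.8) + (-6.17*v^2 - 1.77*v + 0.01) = -10.03*v^2 - 0.54*v - 1.79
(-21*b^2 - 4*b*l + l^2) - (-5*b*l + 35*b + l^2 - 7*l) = -21*b^2 + b*l - 35*b + 7*l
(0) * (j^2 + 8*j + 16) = 0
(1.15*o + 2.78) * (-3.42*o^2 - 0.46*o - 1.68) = -3.933*o^3 - 10.0366*o^2 - 3.2108*o - 4.6704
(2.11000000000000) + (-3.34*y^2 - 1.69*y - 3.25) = -3.34*y^2 - 1.69*y - 1.14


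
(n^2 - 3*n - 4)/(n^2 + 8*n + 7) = (n - 4)/(n + 7)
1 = 1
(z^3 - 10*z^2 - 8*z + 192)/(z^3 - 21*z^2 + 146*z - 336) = (z + 4)/(z - 7)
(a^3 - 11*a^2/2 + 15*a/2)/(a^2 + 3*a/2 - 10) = a*(a - 3)/(a + 4)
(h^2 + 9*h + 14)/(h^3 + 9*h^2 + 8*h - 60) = (h^2 + 9*h + 14)/(h^3 + 9*h^2 + 8*h - 60)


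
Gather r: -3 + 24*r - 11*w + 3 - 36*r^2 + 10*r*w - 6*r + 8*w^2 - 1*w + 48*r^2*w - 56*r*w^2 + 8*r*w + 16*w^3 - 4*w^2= r^2*(48*w - 36) + r*(-56*w^2 + 18*w + 18) + 16*w^3 + 4*w^2 - 12*w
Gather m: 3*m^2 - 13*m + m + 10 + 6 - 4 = 3*m^2 - 12*m + 12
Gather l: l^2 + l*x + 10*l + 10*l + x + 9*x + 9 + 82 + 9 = l^2 + l*(x + 20) + 10*x + 100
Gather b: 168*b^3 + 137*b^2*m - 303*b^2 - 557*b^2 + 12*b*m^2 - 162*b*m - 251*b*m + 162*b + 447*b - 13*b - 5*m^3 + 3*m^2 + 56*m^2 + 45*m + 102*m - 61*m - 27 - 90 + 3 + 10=168*b^3 + b^2*(137*m - 860) + b*(12*m^2 - 413*m + 596) - 5*m^3 + 59*m^2 + 86*m - 104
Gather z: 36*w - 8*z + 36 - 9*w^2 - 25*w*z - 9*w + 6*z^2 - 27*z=-9*w^2 + 27*w + 6*z^2 + z*(-25*w - 35) + 36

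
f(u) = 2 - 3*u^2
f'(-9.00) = 54.00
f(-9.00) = -241.00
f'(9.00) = -54.00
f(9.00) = -241.00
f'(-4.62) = 27.72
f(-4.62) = -62.03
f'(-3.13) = 18.78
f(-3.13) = -27.39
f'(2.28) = -13.68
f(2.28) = -13.60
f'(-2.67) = 16.02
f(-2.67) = -19.39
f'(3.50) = -21.00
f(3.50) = -34.75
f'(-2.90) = 17.40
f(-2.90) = -23.23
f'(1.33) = -7.98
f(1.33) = -3.31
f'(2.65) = -15.90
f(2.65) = -19.07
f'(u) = -6*u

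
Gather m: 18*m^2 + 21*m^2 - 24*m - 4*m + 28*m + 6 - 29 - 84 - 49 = 39*m^2 - 156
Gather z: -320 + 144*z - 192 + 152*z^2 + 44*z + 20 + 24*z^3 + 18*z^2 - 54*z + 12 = 24*z^3 + 170*z^2 + 134*z - 480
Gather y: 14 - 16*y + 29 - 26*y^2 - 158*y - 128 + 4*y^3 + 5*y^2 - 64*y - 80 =4*y^3 - 21*y^2 - 238*y - 165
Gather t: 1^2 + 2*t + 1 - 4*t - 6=-2*t - 4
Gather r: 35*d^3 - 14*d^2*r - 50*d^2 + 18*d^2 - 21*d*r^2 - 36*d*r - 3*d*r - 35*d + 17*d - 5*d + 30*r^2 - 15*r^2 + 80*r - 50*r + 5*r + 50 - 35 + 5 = 35*d^3 - 32*d^2 - 23*d + r^2*(15 - 21*d) + r*(-14*d^2 - 39*d + 35) + 20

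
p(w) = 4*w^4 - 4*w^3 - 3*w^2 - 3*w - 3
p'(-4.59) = -1775.52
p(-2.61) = 241.13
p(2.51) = 66.08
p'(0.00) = -3.00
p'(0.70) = -7.59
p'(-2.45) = -295.63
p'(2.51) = 159.35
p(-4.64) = 2200.02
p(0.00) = -3.00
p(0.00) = -3.00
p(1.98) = 9.73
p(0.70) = -6.98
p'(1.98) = 62.27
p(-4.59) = 2109.84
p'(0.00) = -3.00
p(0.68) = -6.83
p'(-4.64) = -1831.87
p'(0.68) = -7.60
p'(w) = 16*w^3 - 12*w^2 - 6*w - 3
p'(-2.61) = -353.56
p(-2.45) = 189.29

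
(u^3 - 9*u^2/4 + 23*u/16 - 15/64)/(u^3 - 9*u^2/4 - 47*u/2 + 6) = (u^2 - 2*u + 15/16)/(u^2 - 2*u - 24)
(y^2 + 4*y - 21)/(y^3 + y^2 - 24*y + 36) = (y + 7)/(y^2 + 4*y - 12)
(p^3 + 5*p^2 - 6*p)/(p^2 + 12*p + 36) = p*(p - 1)/(p + 6)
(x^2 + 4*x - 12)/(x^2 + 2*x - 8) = (x + 6)/(x + 4)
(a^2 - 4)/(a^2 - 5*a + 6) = (a + 2)/(a - 3)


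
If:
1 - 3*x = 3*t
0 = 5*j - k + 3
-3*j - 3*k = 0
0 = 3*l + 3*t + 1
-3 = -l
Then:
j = -1/2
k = 1/2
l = 3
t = -10/3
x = 11/3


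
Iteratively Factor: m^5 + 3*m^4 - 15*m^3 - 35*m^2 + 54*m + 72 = (m - 2)*(m^4 + 5*m^3 - 5*m^2 - 45*m - 36) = (m - 2)*(m + 1)*(m^3 + 4*m^2 - 9*m - 36) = (m - 3)*(m - 2)*(m + 1)*(m^2 + 7*m + 12) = (m - 3)*(m - 2)*(m + 1)*(m + 3)*(m + 4)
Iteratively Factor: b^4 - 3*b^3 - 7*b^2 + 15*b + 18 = (b - 3)*(b^3 - 7*b - 6) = (b - 3)*(b + 2)*(b^2 - 2*b - 3) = (b - 3)^2*(b + 2)*(b + 1)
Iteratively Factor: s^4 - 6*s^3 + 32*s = (s + 2)*(s^3 - 8*s^2 + 16*s) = (s - 4)*(s + 2)*(s^2 - 4*s) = s*(s - 4)*(s + 2)*(s - 4)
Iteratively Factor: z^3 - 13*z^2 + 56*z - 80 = (z - 4)*(z^2 - 9*z + 20) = (z - 4)^2*(z - 5)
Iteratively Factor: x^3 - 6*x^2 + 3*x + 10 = (x - 2)*(x^2 - 4*x - 5) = (x - 5)*(x - 2)*(x + 1)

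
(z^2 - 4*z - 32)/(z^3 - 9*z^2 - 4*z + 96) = (z + 4)/(z^2 - z - 12)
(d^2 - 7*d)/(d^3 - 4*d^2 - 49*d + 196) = d/(d^2 + 3*d - 28)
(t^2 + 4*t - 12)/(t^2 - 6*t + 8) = (t + 6)/(t - 4)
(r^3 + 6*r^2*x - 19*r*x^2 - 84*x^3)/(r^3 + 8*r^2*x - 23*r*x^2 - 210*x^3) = (-r^2 + r*x + 12*x^2)/(-r^2 - r*x + 30*x^2)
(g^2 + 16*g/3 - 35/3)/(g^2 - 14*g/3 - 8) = (-3*g^2 - 16*g + 35)/(-3*g^2 + 14*g + 24)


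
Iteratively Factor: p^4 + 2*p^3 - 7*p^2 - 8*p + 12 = (p + 3)*(p^3 - p^2 - 4*p + 4) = (p - 2)*(p + 3)*(p^2 + p - 2) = (p - 2)*(p + 2)*(p + 3)*(p - 1)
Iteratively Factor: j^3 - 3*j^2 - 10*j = (j + 2)*(j^2 - 5*j) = (j - 5)*(j + 2)*(j)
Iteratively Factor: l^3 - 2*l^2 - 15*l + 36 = (l - 3)*(l^2 + l - 12) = (l - 3)*(l + 4)*(l - 3)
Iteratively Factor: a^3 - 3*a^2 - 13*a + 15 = (a - 1)*(a^2 - 2*a - 15) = (a - 1)*(a + 3)*(a - 5)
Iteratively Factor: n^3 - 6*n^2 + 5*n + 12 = (n - 3)*(n^2 - 3*n - 4) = (n - 3)*(n + 1)*(n - 4)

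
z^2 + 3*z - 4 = (z - 1)*(z + 4)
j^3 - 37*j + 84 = (j - 4)*(j - 3)*(j + 7)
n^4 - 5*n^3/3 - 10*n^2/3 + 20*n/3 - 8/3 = (n - 2)*(n - 1)*(n - 2/3)*(n + 2)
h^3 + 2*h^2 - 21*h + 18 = (h - 3)*(h - 1)*(h + 6)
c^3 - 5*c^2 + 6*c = c*(c - 3)*(c - 2)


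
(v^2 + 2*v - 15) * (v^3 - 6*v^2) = v^5 - 4*v^4 - 27*v^3 + 90*v^2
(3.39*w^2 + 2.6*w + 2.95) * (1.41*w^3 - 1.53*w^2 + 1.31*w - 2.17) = 4.7799*w^5 - 1.5207*w^4 + 4.6224*w^3 - 8.4638*w^2 - 1.7775*w - 6.4015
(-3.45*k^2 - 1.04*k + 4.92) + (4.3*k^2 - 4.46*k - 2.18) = 0.85*k^2 - 5.5*k + 2.74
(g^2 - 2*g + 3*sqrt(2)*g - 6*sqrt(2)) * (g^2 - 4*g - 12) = g^4 - 6*g^3 + 3*sqrt(2)*g^3 - 18*sqrt(2)*g^2 - 4*g^2 - 12*sqrt(2)*g + 24*g + 72*sqrt(2)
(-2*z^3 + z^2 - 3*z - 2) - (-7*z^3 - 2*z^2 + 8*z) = 5*z^3 + 3*z^2 - 11*z - 2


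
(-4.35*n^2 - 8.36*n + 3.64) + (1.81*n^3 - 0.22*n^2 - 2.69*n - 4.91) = 1.81*n^3 - 4.57*n^2 - 11.05*n - 1.27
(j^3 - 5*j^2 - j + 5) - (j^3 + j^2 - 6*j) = -6*j^2 + 5*j + 5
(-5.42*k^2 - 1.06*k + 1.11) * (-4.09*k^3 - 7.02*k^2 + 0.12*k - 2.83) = 22.1678*k^5 + 42.3838*k^4 + 2.2509*k^3 + 7.4192*k^2 + 3.133*k - 3.1413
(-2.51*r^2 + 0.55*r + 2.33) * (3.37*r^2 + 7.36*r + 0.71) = -8.4587*r^4 - 16.6201*r^3 + 10.118*r^2 + 17.5393*r + 1.6543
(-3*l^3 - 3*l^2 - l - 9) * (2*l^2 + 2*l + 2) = -6*l^5 - 12*l^4 - 14*l^3 - 26*l^2 - 20*l - 18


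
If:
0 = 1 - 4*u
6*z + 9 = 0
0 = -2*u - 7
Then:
No Solution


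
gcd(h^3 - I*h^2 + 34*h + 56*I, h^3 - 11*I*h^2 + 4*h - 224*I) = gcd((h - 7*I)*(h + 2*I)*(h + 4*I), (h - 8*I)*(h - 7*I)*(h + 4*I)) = h^2 - 3*I*h + 28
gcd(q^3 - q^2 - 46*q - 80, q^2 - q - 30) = q + 5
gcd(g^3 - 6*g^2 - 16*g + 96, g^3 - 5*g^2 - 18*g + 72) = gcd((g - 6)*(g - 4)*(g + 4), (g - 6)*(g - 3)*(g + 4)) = g^2 - 2*g - 24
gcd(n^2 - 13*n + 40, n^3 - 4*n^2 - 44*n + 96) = n - 8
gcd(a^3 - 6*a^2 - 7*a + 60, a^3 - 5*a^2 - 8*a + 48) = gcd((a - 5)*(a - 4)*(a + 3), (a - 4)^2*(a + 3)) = a^2 - a - 12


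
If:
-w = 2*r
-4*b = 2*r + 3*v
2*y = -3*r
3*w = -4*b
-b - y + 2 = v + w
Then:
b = -9/14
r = -3/7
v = 8/7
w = 6/7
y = 9/14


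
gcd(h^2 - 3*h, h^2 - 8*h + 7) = 1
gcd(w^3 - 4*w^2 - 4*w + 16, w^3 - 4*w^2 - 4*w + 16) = w^3 - 4*w^2 - 4*w + 16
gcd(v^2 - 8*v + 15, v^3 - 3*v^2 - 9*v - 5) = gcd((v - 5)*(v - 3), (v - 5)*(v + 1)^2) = v - 5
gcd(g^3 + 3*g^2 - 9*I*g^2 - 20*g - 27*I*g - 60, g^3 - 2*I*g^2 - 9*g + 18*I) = g + 3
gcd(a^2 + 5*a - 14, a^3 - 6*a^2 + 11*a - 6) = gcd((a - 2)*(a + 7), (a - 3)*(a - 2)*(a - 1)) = a - 2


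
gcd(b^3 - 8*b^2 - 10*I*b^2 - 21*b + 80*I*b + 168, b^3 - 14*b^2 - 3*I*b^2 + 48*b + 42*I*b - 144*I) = b^2 + b*(-8 - 3*I) + 24*I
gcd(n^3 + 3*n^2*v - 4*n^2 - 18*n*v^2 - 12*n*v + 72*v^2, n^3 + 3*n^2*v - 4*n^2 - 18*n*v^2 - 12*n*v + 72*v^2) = -n^3 - 3*n^2*v + 4*n^2 + 18*n*v^2 + 12*n*v - 72*v^2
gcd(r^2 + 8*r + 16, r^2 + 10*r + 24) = r + 4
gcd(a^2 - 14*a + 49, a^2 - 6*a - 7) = a - 7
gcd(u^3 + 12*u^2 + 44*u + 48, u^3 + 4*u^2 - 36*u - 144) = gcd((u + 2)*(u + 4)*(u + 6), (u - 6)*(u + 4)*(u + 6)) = u^2 + 10*u + 24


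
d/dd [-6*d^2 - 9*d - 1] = -12*d - 9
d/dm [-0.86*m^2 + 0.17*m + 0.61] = 0.17 - 1.72*m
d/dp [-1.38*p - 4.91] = -1.38000000000000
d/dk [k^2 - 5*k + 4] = 2*k - 5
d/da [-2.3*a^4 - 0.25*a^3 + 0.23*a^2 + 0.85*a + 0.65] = -9.2*a^3 - 0.75*a^2 + 0.46*a + 0.85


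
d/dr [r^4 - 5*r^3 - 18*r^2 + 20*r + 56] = 4*r^3 - 15*r^2 - 36*r + 20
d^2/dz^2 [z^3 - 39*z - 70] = 6*z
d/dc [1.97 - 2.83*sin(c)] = -2.83*cos(c)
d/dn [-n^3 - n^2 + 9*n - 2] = -3*n^2 - 2*n + 9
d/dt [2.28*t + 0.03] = 2.28000000000000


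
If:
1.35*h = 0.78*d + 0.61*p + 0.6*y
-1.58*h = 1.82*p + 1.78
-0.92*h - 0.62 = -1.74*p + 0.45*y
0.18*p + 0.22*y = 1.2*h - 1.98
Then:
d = 6.46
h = 0.26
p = -1.21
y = -6.58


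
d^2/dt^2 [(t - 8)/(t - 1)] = -14/(t - 1)^3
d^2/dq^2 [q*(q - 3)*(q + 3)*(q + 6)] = 12*q^2 + 36*q - 18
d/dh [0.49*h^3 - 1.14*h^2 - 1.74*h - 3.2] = 1.47*h^2 - 2.28*h - 1.74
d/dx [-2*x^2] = -4*x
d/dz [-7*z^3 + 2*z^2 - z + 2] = -21*z^2 + 4*z - 1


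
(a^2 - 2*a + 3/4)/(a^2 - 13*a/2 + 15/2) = (a - 1/2)/(a - 5)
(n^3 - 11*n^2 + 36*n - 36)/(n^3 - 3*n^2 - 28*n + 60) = (n - 3)/(n + 5)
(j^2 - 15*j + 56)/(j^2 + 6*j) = (j^2 - 15*j + 56)/(j*(j + 6))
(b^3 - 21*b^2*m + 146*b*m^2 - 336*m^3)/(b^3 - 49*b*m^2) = (b^2 - 14*b*m + 48*m^2)/(b*(b + 7*m))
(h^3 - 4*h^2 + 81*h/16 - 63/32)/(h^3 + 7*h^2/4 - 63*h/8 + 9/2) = (h - 7/4)/(h + 4)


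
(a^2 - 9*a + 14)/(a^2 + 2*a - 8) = (a - 7)/(a + 4)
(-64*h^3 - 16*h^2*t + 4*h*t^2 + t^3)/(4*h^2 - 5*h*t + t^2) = (16*h^2 + 8*h*t + t^2)/(-h + t)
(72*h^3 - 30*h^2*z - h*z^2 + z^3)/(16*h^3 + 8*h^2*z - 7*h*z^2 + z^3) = (-18*h^2 + 3*h*z + z^2)/(-4*h^2 - 3*h*z + z^2)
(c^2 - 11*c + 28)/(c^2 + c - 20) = (c - 7)/(c + 5)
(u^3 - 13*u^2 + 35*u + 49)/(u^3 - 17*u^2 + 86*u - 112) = (u^2 - 6*u - 7)/(u^2 - 10*u + 16)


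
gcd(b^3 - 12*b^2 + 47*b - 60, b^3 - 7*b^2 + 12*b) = b^2 - 7*b + 12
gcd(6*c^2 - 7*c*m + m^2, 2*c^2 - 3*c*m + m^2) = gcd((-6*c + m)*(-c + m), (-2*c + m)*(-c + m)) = c - m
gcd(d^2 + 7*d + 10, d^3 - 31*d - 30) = d + 5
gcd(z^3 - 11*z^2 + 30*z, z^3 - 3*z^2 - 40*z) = z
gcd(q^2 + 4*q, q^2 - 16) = q + 4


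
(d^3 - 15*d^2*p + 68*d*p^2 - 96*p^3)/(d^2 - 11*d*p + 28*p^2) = (-d^2 + 11*d*p - 24*p^2)/(-d + 7*p)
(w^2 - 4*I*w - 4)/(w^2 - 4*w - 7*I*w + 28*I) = (w^2 - 4*I*w - 4)/(w^2 - 4*w - 7*I*w + 28*I)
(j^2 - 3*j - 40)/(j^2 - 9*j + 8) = (j + 5)/(j - 1)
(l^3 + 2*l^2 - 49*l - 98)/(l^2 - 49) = l + 2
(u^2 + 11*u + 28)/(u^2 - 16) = (u + 7)/(u - 4)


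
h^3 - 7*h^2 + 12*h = h*(h - 4)*(h - 3)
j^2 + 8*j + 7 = (j + 1)*(j + 7)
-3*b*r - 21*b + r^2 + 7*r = (-3*b + r)*(r + 7)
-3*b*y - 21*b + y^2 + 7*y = (-3*b + y)*(y + 7)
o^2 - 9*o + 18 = (o - 6)*(o - 3)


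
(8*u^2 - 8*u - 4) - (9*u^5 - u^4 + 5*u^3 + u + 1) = -9*u^5 + u^4 - 5*u^3 + 8*u^2 - 9*u - 5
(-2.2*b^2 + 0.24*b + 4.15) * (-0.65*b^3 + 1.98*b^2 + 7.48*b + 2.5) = 1.43*b^5 - 4.512*b^4 - 18.6783*b^3 + 4.5122*b^2 + 31.642*b + 10.375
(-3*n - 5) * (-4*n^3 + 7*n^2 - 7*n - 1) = 12*n^4 - n^3 - 14*n^2 + 38*n + 5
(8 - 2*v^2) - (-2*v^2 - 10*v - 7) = 10*v + 15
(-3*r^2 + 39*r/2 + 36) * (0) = 0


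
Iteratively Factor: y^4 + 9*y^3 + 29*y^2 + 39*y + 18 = (y + 3)*(y^3 + 6*y^2 + 11*y + 6) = (y + 2)*(y + 3)*(y^2 + 4*y + 3) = (y + 1)*(y + 2)*(y + 3)*(y + 3)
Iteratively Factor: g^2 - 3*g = (g)*(g - 3)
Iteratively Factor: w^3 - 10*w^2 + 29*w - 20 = (w - 5)*(w^2 - 5*w + 4) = (w - 5)*(w - 4)*(w - 1)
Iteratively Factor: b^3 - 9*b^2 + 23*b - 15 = (b - 1)*(b^2 - 8*b + 15) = (b - 5)*(b - 1)*(b - 3)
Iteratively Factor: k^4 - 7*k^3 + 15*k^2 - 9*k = (k)*(k^3 - 7*k^2 + 15*k - 9) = k*(k - 3)*(k^2 - 4*k + 3) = k*(k - 3)*(k - 1)*(k - 3)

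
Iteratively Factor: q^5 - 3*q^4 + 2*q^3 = (q)*(q^4 - 3*q^3 + 2*q^2) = q^2*(q^3 - 3*q^2 + 2*q) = q^2*(q - 1)*(q^2 - 2*q) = q^2*(q - 2)*(q - 1)*(q)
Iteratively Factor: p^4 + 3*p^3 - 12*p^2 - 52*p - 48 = (p + 3)*(p^3 - 12*p - 16) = (p + 2)*(p + 3)*(p^2 - 2*p - 8) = (p + 2)^2*(p + 3)*(p - 4)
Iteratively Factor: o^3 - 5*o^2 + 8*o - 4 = (o - 2)*(o^2 - 3*o + 2) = (o - 2)^2*(o - 1)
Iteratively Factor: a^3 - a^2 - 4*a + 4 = (a - 2)*(a^2 + a - 2) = (a - 2)*(a + 2)*(a - 1)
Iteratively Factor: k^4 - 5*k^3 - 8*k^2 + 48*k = (k)*(k^3 - 5*k^2 - 8*k + 48) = k*(k - 4)*(k^2 - k - 12) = k*(k - 4)*(k + 3)*(k - 4)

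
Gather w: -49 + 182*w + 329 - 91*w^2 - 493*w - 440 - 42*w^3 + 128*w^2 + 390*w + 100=-42*w^3 + 37*w^2 + 79*w - 60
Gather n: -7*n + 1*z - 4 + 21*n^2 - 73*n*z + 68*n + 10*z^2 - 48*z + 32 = 21*n^2 + n*(61 - 73*z) + 10*z^2 - 47*z + 28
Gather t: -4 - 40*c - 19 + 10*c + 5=-30*c - 18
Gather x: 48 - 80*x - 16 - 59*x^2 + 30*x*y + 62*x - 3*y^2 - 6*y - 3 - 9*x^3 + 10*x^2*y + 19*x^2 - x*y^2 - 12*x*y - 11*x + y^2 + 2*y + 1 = -9*x^3 + x^2*(10*y - 40) + x*(-y^2 + 18*y - 29) - 2*y^2 - 4*y + 30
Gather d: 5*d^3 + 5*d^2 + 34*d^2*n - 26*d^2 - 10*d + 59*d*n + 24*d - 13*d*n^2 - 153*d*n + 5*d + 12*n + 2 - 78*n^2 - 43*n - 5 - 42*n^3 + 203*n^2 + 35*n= 5*d^3 + d^2*(34*n - 21) + d*(-13*n^2 - 94*n + 19) - 42*n^3 + 125*n^2 + 4*n - 3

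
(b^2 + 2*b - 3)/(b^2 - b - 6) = (-b^2 - 2*b + 3)/(-b^2 + b + 6)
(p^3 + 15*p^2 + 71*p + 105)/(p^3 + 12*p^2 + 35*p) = (p + 3)/p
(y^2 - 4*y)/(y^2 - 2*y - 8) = y/(y + 2)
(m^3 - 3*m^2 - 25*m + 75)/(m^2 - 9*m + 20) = (m^2 + 2*m - 15)/(m - 4)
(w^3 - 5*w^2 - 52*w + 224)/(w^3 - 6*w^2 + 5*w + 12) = (w^2 - w - 56)/(w^2 - 2*w - 3)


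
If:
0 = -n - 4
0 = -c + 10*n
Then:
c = -40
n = -4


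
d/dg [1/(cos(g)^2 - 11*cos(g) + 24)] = (2*cos(g) - 11)*sin(g)/(cos(g)^2 - 11*cos(g) + 24)^2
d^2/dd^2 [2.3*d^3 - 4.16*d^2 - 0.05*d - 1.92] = 13.8*d - 8.32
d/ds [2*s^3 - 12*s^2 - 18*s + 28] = 6*s^2 - 24*s - 18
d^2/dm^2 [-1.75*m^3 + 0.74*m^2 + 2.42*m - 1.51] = 1.48 - 10.5*m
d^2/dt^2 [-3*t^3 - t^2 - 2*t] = -18*t - 2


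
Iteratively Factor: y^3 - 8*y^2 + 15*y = (y)*(y^2 - 8*y + 15) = y*(y - 5)*(y - 3)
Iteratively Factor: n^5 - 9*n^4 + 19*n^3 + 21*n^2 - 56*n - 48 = (n - 4)*(n^4 - 5*n^3 - n^2 + 17*n + 12) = (n - 4)^2*(n^3 - n^2 - 5*n - 3) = (n - 4)^2*(n + 1)*(n^2 - 2*n - 3) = (n - 4)^2*(n - 3)*(n + 1)*(n + 1)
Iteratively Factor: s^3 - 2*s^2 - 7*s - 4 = (s + 1)*(s^2 - 3*s - 4) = (s + 1)^2*(s - 4)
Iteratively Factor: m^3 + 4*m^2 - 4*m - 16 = (m + 2)*(m^2 + 2*m - 8) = (m + 2)*(m + 4)*(m - 2)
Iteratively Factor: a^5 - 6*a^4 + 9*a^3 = (a - 3)*(a^4 - 3*a^3) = a*(a - 3)*(a^3 - 3*a^2) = a^2*(a - 3)*(a^2 - 3*a) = a^2*(a - 3)^2*(a)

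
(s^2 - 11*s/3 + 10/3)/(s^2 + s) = (3*s^2 - 11*s + 10)/(3*s*(s + 1))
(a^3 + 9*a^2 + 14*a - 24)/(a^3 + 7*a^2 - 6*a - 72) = (a - 1)/(a - 3)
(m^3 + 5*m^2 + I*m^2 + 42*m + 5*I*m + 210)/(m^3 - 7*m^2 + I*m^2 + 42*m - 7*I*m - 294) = (m + 5)/(m - 7)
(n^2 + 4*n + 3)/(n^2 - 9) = (n + 1)/(n - 3)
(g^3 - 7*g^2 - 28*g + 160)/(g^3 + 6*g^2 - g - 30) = (g^2 - 12*g + 32)/(g^2 + g - 6)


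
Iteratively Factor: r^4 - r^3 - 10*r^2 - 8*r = (r + 1)*(r^3 - 2*r^2 - 8*r) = r*(r + 1)*(r^2 - 2*r - 8) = r*(r - 4)*(r + 1)*(r + 2)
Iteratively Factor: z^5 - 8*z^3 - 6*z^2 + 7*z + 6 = (z - 1)*(z^4 + z^3 - 7*z^2 - 13*z - 6) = (z - 1)*(z + 1)*(z^3 - 7*z - 6) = (z - 3)*(z - 1)*(z + 1)*(z^2 + 3*z + 2) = (z - 3)*(z - 1)*(z + 1)*(z + 2)*(z + 1)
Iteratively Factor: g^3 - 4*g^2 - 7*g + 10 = (g - 1)*(g^2 - 3*g - 10) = (g - 1)*(g + 2)*(g - 5)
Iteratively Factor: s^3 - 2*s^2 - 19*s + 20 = (s - 5)*(s^2 + 3*s - 4) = (s - 5)*(s - 1)*(s + 4)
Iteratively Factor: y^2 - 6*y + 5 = (y - 1)*(y - 5)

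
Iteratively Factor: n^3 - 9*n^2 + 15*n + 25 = (n - 5)*(n^2 - 4*n - 5) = (n - 5)*(n + 1)*(n - 5)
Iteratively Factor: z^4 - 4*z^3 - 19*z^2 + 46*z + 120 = (z + 2)*(z^3 - 6*z^2 - 7*z + 60) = (z - 5)*(z + 2)*(z^2 - z - 12) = (z - 5)*(z + 2)*(z + 3)*(z - 4)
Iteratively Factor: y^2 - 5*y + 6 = (y - 2)*(y - 3)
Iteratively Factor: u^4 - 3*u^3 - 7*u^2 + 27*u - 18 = (u - 2)*(u^3 - u^2 - 9*u + 9) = (u - 2)*(u + 3)*(u^2 - 4*u + 3) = (u - 3)*(u - 2)*(u + 3)*(u - 1)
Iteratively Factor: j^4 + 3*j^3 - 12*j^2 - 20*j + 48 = (j - 2)*(j^3 + 5*j^2 - 2*j - 24) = (j - 2)^2*(j^2 + 7*j + 12) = (j - 2)^2*(j + 3)*(j + 4)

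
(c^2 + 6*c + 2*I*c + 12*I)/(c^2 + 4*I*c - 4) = (c + 6)/(c + 2*I)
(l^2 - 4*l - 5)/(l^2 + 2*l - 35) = (l + 1)/(l + 7)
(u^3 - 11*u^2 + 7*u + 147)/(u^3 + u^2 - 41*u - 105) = (u - 7)/(u + 5)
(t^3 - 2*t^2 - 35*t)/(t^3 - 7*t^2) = (t + 5)/t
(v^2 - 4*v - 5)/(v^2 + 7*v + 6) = (v - 5)/(v + 6)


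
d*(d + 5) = d^2 + 5*d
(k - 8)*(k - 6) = k^2 - 14*k + 48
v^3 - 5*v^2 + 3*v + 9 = (v - 3)^2*(v + 1)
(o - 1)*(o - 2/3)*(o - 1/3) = o^3 - 2*o^2 + 11*o/9 - 2/9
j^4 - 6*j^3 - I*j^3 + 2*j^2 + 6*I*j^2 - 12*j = j*(j - 6)*(j - 2*I)*(j + I)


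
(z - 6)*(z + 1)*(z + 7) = z^3 + 2*z^2 - 41*z - 42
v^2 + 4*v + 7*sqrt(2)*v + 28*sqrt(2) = (v + 4)*(v + 7*sqrt(2))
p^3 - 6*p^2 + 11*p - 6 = (p - 3)*(p - 2)*(p - 1)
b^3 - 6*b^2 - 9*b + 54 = (b - 6)*(b - 3)*(b + 3)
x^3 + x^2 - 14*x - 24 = (x - 4)*(x + 2)*(x + 3)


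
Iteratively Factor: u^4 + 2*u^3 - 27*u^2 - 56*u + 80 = (u + 4)*(u^3 - 2*u^2 - 19*u + 20) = (u - 1)*(u + 4)*(u^2 - u - 20) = (u - 1)*(u + 4)^2*(u - 5)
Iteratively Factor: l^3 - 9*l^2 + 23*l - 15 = (l - 3)*(l^2 - 6*l + 5) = (l - 5)*(l - 3)*(l - 1)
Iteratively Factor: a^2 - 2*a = (a)*(a - 2)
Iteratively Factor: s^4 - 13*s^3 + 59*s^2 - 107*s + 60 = (s - 4)*(s^3 - 9*s^2 + 23*s - 15) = (s - 4)*(s - 1)*(s^2 - 8*s + 15) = (s - 5)*(s - 4)*(s - 1)*(s - 3)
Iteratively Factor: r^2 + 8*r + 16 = (r + 4)*(r + 4)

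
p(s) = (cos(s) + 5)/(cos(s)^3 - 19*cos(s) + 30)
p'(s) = (3*sin(s)*cos(s)^2 - 19*sin(s))*(cos(s) + 5)/(cos(s)^3 - 19*cos(s) + 30)^2 - sin(s)/(cos(s)^3 - 19*cos(s) + 30) = (2*cos(s) - 5)*sin(s)/((cos(s) - 3)^2*(cos(s) - 2)^2)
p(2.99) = 0.08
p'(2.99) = -0.01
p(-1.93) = 0.13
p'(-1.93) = 0.09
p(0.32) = 0.46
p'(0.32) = -0.21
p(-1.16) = 0.24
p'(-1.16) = 0.22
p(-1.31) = 0.21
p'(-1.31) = 0.19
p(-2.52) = 0.09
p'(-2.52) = 0.03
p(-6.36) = 0.50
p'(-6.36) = 0.06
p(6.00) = 0.47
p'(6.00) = 0.19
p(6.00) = 0.47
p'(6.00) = 0.19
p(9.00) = 0.09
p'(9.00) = -0.02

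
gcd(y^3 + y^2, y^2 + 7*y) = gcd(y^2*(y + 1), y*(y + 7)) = y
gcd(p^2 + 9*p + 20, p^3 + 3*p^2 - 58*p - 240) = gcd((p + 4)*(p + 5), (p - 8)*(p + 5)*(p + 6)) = p + 5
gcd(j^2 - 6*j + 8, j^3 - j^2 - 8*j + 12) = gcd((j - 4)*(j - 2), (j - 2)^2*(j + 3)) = j - 2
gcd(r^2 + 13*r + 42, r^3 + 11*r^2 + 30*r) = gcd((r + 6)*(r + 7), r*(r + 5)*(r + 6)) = r + 6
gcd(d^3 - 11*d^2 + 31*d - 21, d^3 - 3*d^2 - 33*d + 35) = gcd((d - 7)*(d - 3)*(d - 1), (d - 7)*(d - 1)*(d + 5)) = d^2 - 8*d + 7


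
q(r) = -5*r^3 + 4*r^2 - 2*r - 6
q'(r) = -15*r^2 + 8*r - 2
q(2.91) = -101.16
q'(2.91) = -105.74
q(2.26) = -47.81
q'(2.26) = -60.53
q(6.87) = -1452.17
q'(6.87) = -654.99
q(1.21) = -11.42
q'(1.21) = -14.28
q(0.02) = -6.04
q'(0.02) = -1.85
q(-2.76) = 135.11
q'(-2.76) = -138.34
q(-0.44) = -3.92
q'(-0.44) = -8.42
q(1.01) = -9.09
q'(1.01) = -9.22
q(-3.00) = 171.00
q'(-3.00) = -161.00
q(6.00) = -954.00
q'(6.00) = -494.00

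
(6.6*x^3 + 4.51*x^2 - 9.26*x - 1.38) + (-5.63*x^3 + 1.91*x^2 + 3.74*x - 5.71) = 0.97*x^3 + 6.42*x^2 - 5.52*x - 7.09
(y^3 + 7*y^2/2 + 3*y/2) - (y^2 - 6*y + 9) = y^3 + 5*y^2/2 + 15*y/2 - 9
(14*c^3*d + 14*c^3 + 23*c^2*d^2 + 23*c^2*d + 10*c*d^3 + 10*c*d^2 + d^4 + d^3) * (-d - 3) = -14*c^3*d^2 - 56*c^3*d - 42*c^3 - 23*c^2*d^3 - 92*c^2*d^2 - 69*c^2*d - 10*c*d^4 - 40*c*d^3 - 30*c*d^2 - d^5 - 4*d^4 - 3*d^3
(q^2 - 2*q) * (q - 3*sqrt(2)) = q^3 - 3*sqrt(2)*q^2 - 2*q^2 + 6*sqrt(2)*q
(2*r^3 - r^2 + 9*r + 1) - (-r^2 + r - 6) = 2*r^3 + 8*r + 7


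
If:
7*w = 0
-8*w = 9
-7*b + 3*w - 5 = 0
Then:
No Solution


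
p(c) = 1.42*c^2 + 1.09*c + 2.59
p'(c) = 2.84*c + 1.09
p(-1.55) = 4.31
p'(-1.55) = -3.31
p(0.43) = 3.32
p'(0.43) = 2.31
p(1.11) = 5.55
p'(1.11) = 4.24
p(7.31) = 86.44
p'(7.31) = 21.85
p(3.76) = 26.76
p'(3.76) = 11.77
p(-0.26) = 2.40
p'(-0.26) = 0.35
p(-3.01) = 12.17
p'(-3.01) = -7.46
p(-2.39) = 8.10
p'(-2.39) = -5.70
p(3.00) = 18.64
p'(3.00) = 9.61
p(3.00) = 18.64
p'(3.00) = 9.61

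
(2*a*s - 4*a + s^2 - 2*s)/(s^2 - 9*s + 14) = (2*a + s)/(s - 7)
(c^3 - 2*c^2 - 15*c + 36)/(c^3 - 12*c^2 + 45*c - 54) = (c + 4)/(c - 6)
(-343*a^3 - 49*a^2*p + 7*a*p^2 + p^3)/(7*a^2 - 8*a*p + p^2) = (49*a^2 + 14*a*p + p^2)/(-a + p)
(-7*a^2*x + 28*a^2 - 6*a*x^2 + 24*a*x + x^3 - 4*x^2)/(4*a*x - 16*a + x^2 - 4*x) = (-7*a^2 - 6*a*x + x^2)/(4*a + x)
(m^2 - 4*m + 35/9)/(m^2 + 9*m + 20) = (m^2 - 4*m + 35/9)/(m^2 + 9*m + 20)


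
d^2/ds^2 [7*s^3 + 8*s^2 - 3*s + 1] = 42*s + 16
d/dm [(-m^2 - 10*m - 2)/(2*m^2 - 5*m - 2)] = (25*m^2 + 12*m + 10)/(4*m^4 - 20*m^3 + 17*m^2 + 20*m + 4)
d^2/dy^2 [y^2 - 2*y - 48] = 2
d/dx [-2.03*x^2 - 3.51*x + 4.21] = -4.06*x - 3.51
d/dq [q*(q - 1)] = 2*q - 1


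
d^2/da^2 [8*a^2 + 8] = 16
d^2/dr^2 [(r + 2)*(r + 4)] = 2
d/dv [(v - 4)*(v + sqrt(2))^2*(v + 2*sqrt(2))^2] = (v + sqrt(2))*(v + 2*sqrt(2))*(2*(v - 4)*(v + sqrt(2)) + 2*(v - 4)*(v + 2*sqrt(2)) + (v + sqrt(2))*(v + 2*sqrt(2)))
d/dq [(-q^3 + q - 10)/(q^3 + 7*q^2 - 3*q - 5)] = (-7*q^4 + 4*q^3 + 38*q^2 + 140*q - 35)/(q^6 + 14*q^5 + 43*q^4 - 52*q^3 - 61*q^2 + 30*q + 25)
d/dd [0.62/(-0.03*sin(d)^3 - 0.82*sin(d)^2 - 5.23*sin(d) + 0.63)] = (0.0558*sin(d)^2 + 1.0168*sin(d) + 3.2426)*cos(d)/(0.03*sin(d)^3 + 0.82*sin(d)^2 + 5.23*sin(d) - 0.63)^2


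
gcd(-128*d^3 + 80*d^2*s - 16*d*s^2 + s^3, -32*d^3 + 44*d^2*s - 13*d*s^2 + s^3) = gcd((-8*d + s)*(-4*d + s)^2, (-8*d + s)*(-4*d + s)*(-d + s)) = 32*d^2 - 12*d*s + s^2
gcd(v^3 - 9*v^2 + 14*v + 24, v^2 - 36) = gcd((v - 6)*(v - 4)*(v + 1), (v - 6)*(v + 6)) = v - 6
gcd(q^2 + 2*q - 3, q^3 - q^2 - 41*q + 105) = 1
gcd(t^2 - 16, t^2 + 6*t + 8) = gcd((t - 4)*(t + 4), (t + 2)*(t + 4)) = t + 4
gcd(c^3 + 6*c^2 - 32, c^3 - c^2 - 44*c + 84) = c - 2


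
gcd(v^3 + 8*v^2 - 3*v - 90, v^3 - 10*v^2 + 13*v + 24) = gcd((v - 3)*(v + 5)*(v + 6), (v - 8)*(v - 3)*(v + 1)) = v - 3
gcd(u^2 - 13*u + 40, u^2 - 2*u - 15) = u - 5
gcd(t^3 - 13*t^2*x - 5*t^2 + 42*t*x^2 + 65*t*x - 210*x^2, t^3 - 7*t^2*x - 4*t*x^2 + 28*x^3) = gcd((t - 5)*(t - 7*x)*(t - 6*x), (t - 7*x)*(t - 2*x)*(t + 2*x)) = -t + 7*x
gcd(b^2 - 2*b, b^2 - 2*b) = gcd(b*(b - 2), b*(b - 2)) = b^2 - 2*b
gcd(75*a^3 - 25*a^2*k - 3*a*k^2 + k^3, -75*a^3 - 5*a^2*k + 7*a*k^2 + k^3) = 15*a^2 - 2*a*k - k^2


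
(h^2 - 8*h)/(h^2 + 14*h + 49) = h*(h - 8)/(h^2 + 14*h + 49)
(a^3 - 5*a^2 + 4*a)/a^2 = a - 5 + 4/a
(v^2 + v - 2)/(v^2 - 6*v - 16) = (v - 1)/(v - 8)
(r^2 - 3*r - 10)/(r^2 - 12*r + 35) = (r + 2)/(r - 7)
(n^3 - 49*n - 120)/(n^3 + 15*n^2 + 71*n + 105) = (n - 8)/(n + 7)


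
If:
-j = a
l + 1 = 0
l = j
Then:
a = 1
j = -1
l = -1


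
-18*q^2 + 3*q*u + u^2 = (-3*q + u)*(6*q + u)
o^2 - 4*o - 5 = (o - 5)*(o + 1)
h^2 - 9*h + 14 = (h - 7)*(h - 2)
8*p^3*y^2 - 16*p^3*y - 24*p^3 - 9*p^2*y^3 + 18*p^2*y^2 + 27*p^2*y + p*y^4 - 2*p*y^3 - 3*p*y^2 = (-8*p + y)*(-p + y)*(y - 3)*(p*y + p)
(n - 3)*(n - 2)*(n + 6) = n^3 + n^2 - 24*n + 36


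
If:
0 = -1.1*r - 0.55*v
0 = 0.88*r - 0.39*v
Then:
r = 0.00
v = 0.00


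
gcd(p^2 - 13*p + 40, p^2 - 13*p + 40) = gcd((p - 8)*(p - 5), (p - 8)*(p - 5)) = p^2 - 13*p + 40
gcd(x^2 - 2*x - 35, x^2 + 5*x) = x + 5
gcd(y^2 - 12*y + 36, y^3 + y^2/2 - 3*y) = 1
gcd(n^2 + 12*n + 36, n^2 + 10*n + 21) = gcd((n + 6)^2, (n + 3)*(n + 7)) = 1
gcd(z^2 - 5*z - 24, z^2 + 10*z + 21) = z + 3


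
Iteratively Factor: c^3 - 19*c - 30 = (c + 2)*(c^2 - 2*c - 15) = (c + 2)*(c + 3)*(c - 5)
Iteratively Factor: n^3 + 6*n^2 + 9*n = (n)*(n^2 + 6*n + 9) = n*(n + 3)*(n + 3)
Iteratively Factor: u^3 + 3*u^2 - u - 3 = (u + 1)*(u^2 + 2*u - 3) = (u + 1)*(u + 3)*(u - 1)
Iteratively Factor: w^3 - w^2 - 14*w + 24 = (w - 3)*(w^2 + 2*w - 8) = (w - 3)*(w - 2)*(w + 4)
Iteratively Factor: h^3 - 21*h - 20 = (h - 5)*(h^2 + 5*h + 4) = (h - 5)*(h + 4)*(h + 1)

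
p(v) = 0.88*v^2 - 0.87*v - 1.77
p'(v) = 1.76*v - 0.87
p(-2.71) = 7.05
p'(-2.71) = -5.64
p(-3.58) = 12.62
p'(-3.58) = -7.17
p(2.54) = 1.70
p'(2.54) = 3.60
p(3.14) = 4.17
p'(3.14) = 4.66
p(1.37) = -1.31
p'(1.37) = 1.54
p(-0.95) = -0.15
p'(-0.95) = -2.54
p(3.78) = 7.52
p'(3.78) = 5.78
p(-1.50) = 1.52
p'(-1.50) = -3.51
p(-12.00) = 135.39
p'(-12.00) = -21.99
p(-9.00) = 77.34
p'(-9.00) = -16.71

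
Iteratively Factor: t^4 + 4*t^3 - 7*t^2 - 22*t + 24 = (t + 3)*(t^3 + t^2 - 10*t + 8) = (t + 3)*(t + 4)*(t^2 - 3*t + 2) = (t - 2)*(t + 3)*(t + 4)*(t - 1)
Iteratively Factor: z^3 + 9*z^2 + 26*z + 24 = (z + 3)*(z^2 + 6*z + 8) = (z + 3)*(z + 4)*(z + 2)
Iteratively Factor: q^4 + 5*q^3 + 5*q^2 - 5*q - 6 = (q - 1)*(q^3 + 6*q^2 + 11*q + 6) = (q - 1)*(q + 1)*(q^2 + 5*q + 6) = (q - 1)*(q + 1)*(q + 3)*(q + 2)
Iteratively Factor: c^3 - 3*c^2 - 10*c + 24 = (c + 3)*(c^2 - 6*c + 8) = (c - 2)*(c + 3)*(c - 4)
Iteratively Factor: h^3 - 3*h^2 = (h)*(h^2 - 3*h) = h*(h - 3)*(h)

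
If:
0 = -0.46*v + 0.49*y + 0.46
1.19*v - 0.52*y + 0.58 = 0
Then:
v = -1.52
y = -2.37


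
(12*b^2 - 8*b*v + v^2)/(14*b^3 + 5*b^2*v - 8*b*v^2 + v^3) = (-6*b + v)/(-7*b^2 - 6*b*v + v^2)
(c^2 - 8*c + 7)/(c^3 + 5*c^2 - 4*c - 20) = (c^2 - 8*c + 7)/(c^3 + 5*c^2 - 4*c - 20)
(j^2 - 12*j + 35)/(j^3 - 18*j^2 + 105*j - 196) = (j - 5)/(j^2 - 11*j + 28)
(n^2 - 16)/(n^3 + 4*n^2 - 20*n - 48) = (n + 4)/(n^2 + 8*n + 12)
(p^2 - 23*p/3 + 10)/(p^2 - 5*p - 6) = (p - 5/3)/(p + 1)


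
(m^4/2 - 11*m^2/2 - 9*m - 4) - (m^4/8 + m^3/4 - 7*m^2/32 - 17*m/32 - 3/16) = 3*m^4/8 - m^3/4 - 169*m^2/32 - 271*m/32 - 61/16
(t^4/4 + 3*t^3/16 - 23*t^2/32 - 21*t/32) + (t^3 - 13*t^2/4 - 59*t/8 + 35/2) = t^4/4 + 19*t^3/16 - 127*t^2/32 - 257*t/32 + 35/2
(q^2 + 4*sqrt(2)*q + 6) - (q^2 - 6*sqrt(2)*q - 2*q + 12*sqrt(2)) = 2*q + 10*sqrt(2)*q - 12*sqrt(2) + 6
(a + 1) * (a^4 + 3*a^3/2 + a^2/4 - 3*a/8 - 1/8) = a^5 + 5*a^4/2 + 7*a^3/4 - a^2/8 - a/2 - 1/8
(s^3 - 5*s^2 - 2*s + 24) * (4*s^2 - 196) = 4*s^5 - 20*s^4 - 204*s^3 + 1076*s^2 + 392*s - 4704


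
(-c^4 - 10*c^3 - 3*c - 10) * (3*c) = -3*c^5 - 30*c^4 - 9*c^2 - 30*c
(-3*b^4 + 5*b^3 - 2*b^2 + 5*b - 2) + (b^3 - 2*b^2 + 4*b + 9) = -3*b^4 + 6*b^3 - 4*b^2 + 9*b + 7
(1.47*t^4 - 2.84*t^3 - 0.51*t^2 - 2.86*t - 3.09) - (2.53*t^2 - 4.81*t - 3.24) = 1.47*t^4 - 2.84*t^3 - 3.04*t^2 + 1.95*t + 0.15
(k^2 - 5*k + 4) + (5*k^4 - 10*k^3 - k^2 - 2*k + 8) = 5*k^4 - 10*k^3 - 7*k + 12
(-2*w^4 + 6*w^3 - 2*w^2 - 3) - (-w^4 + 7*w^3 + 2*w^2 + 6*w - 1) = -w^4 - w^3 - 4*w^2 - 6*w - 2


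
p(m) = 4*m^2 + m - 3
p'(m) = 8*m + 1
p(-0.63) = -2.04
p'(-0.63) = -4.04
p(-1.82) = 8.43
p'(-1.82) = -13.56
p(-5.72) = 122.15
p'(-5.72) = -44.76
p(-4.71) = 81.03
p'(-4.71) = -36.68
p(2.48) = 24.08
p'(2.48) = 20.84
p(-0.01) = -3.01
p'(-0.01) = 0.92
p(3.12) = 39.06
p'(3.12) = 25.96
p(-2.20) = 14.16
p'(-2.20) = -16.60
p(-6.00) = 135.00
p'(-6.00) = -47.00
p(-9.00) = 312.00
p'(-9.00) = -71.00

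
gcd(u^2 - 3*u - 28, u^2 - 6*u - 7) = u - 7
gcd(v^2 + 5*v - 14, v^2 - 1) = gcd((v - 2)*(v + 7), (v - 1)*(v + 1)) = 1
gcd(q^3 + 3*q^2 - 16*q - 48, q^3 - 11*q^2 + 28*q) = q - 4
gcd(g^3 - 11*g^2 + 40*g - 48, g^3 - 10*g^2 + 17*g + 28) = g - 4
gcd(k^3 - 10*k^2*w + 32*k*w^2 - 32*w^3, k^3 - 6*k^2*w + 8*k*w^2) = k^2 - 6*k*w + 8*w^2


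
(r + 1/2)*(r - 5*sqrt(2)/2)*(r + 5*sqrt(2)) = r^3 + r^2/2 + 5*sqrt(2)*r^2/2 - 25*r + 5*sqrt(2)*r/4 - 25/2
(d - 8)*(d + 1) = d^2 - 7*d - 8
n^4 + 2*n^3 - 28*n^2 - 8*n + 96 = (n - 4)*(n - 2)*(n + 2)*(n + 6)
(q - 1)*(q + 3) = q^2 + 2*q - 3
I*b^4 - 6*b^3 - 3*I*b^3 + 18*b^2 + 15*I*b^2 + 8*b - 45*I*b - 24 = (b - 3)*(b - I)*(b + 8*I)*(I*b + 1)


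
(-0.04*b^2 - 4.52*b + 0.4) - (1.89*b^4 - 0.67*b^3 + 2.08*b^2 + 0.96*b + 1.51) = -1.89*b^4 + 0.67*b^3 - 2.12*b^2 - 5.48*b - 1.11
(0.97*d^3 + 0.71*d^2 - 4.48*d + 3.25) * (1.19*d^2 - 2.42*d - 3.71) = 1.1543*d^5 - 1.5025*d^4 - 10.6481*d^3 + 12.075*d^2 + 8.7558*d - 12.0575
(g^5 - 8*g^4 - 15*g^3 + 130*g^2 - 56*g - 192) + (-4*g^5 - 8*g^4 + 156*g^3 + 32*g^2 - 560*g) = -3*g^5 - 16*g^4 + 141*g^3 + 162*g^2 - 616*g - 192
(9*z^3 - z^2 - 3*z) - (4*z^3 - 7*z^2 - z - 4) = 5*z^3 + 6*z^2 - 2*z + 4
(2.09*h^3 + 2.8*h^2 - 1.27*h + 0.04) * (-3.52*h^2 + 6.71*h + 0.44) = -7.3568*h^5 + 4.1679*h^4 + 24.178*h^3 - 7.4305*h^2 - 0.2904*h + 0.0176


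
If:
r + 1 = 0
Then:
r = -1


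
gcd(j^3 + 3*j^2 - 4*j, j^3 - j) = j^2 - j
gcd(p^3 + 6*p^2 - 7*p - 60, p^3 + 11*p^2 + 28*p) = p + 4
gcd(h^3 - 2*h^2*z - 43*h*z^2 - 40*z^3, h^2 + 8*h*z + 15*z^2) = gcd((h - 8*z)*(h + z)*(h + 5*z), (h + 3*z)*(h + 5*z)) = h + 5*z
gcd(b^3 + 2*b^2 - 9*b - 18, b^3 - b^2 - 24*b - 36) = b^2 + 5*b + 6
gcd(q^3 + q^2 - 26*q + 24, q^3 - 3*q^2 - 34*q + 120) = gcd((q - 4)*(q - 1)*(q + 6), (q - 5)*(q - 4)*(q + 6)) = q^2 + 2*q - 24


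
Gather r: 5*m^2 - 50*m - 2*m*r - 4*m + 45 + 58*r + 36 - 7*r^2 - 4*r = 5*m^2 - 54*m - 7*r^2 + r*(54 - 2*m) + 81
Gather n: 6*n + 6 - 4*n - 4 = 2*n + 2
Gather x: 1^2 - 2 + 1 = 0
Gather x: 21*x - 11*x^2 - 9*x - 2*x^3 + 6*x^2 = -2*x^3 - 5*x^2 + 12*x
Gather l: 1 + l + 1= l + 2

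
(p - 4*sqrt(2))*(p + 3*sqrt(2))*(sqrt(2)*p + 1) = sqrt(2)*p^3 - p^2 - 25*sqrt(2)*p - 24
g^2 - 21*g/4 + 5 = (g - 4)*(g - 5/4)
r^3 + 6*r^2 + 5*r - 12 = (r - 1)*(r + 3)*(r + 4)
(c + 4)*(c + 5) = c^2 + 9*c + 20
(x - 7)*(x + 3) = x^2 - 4*x - 21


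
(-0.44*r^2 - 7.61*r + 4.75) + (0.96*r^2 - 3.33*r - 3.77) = 0.52*r^2 - 10.94*r + 0.98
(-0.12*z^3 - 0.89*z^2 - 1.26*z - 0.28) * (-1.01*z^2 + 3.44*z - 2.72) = 0.1212*z^5 + 0.4861*z^4 - 1.4626*z^3 - 1.6308*z^2 + 2.464*z + 0.7616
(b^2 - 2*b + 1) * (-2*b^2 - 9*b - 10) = -2*b^4 - 5*b^3 + 6*b^2 + 11*b - 10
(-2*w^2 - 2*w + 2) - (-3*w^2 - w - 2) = w^2 - w + 4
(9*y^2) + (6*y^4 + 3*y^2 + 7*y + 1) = 6*y^4 + 12*y^2 + 7*y + 1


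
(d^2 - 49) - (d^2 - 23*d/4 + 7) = 23*d/4 - 56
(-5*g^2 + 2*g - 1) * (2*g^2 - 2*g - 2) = -10*g^4 + 14*g^3 + 4*g^2 - 2*g + 2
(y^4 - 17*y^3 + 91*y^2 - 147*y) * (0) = 0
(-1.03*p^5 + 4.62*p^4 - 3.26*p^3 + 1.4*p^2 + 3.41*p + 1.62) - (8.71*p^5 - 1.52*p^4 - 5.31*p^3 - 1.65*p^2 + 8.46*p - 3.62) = -9.74*p^5 + 6.14*p^4 + 2.05*p^3 + 3.05*p^2 - 5.05*p + 5.24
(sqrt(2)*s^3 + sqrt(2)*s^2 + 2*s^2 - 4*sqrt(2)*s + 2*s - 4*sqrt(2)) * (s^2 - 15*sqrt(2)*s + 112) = sqrt(2)*s^5 - 28*s^4 + sqrt(2)*s^4 - 28*s^3 + 78*sqrt(2)*s^3 + 78*sqrt(2)*s^2 + 344*s^2 - 448*sqrt(2)*s + 344*s - 448*sqrt(2)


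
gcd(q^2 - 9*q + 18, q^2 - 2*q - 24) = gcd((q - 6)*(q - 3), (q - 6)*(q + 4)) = q - 6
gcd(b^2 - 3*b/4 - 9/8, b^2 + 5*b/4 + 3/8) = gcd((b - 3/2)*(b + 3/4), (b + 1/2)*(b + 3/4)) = b + 3/4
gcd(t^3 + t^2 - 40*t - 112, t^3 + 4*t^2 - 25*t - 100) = t + 4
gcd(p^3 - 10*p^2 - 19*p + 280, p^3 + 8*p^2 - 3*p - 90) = p + 5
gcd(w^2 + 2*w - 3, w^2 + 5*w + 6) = w + 3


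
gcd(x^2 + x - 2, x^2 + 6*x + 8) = x + 2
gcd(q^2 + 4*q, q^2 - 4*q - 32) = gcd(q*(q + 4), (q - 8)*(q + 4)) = q + 4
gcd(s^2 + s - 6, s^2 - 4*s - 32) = 1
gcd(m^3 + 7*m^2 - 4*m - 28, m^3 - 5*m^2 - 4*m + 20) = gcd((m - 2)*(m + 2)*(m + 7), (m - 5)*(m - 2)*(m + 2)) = m^2 - 4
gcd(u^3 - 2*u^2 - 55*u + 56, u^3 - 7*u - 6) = 1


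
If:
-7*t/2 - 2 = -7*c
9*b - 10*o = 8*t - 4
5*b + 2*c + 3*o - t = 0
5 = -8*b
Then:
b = -5/8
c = -935/2688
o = 143/168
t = -1703/1344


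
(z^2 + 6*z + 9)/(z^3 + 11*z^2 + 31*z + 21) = (z + 3)/(z^2 + 8*z + 7)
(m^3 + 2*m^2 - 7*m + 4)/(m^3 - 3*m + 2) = (m + 4)/(m + 2)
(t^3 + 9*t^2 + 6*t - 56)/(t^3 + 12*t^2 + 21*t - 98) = (t + 4)/(t + 7)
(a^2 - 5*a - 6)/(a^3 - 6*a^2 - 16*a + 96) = (a + 1)/(a^2 - 16)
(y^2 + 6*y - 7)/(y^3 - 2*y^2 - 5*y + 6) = (y + 7)/(y^2 - y - 6)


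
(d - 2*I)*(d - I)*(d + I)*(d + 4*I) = d^4 + 2*I*d^3 + 9*d^2 + 2*I*d + 8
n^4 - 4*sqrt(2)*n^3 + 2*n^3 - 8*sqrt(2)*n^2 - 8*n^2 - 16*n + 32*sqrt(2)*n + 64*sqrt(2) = (n + 2)*(n - 4*sqrt(2))*(n - 2*sqrt(2))*(n + 2*sqrt(2))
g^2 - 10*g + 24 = (g - 6)*(g - 4)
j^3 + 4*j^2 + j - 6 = (j - 1)*(j + 2)*(j + 3)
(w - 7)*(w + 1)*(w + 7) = w^3 + w^2 - 49*w - 49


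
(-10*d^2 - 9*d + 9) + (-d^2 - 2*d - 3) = -11*d^2 - 11*d + 6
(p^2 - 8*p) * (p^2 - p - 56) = p^4 - 9*p^3 - 48*p^2 + 448*p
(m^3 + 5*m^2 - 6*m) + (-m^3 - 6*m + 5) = 5*m^2 - 12*m + 5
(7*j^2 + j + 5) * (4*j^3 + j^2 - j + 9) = 28*j^5 + 11*j^4 + 14*j^3 + 67*j^2 + 4*j + 45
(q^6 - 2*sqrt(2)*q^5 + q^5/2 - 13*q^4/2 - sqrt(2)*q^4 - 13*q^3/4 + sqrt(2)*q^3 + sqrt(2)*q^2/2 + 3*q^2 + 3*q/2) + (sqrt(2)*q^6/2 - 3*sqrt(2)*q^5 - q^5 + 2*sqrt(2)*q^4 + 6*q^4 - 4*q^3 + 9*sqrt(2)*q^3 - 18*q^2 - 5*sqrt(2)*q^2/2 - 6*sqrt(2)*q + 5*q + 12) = sqrt(2)*q^6/2 + q^6 - 5*sqrt(2)*q^5 - q^5/2 - q^4/2 + sqrt(2)*q^4 - 29*q^3/4 + 10*sqrt(2)*q^3 - 15*q^2 - 2*sqrt(2)*q^2 - 6*sqrt(2)*q + 13*q/2 + 12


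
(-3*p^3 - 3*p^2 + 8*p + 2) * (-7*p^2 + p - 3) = 21*p^5 + 18*p^4 - 50*p^3 + 3*p^2 - 22*p - 6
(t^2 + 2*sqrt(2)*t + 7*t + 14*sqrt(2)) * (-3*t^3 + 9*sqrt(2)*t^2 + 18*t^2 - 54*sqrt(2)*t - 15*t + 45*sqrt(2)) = -3*t^5 - 3*t^4 + 3*sqrt(2)*t^4 + 3*sqrt(2)*t^3 + 147*t^3 - 111*sqrt(2)*t^2 - 69*t^2 - 1332*t + 105*sqrt(2)*t + 1260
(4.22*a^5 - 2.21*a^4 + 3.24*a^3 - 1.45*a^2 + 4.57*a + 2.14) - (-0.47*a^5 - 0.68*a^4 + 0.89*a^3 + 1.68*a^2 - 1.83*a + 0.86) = 4.69*a^5 - 1.53*a^4 + 2.35*a^3 - 3.13*a^2 + 6.4*a + 1.28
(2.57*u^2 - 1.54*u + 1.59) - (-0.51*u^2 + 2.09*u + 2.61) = 3.08*u^2 - 3.63*u - 1.02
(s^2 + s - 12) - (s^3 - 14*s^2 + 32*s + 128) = -s^3 + 15*s^2 - 31*s - 140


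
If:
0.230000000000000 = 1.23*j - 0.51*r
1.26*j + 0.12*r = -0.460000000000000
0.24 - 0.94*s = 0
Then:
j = -0.26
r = -1.08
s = 0.26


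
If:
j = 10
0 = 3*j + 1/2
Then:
No Solution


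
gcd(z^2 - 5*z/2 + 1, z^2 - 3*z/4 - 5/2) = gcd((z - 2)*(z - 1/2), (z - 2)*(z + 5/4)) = z - 2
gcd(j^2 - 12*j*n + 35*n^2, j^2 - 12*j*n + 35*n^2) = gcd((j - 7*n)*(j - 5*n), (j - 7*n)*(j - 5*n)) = j^2 - 12*j*n + 35*n^2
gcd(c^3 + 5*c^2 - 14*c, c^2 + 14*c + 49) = c + 7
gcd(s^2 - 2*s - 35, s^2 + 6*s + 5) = s + 5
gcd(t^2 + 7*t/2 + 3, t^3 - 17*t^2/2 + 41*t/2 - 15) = 1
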